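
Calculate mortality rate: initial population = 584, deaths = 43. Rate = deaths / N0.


Mortality rate = 43 / 584 = 0.073630 ≈ 0.0736

0.0736


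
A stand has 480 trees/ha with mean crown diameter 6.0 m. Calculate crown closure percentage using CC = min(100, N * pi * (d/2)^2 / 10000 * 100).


(d/2)^2 = (6.0/2)^2 = 3^2 = 9
Crown area = 3.141593 * 9 = 28.2743 m^2
N * area / 10000 * 100 = 480 * 28.2743 / 10000 * 100 = 135.717
CC = min(100, 135.717) = 100%

100%


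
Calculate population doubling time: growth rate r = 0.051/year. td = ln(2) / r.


td = ln(2) / 0.051 = 0.693147 / 0.051 = 13.5911 ≈ 13.6 years

13.6 years


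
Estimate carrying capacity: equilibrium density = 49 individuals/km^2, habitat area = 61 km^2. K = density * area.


K = 49 * 61 = 2989 individuals

2989 individuals


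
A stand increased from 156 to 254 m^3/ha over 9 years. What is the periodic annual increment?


PAI = (V2 - V1) / period = (254 - 156) / 9 = 98 / 9 = 10.8889 ≈ 10.89 m^3/ha/yr

10.89 m^3/ha/yr


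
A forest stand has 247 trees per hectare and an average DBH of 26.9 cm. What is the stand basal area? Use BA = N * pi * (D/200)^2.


(D/200)^2 = (26.9/200)^2 = 0.1345^2 = 0.01809025
Individual BA = 3.141593 * 0.01809025 = 0.0568322 m^2
Stand BA = 247 * 0.0568322 = 14.0376 ≈ 14.04 m^2/ha

14.04 m^2/ha


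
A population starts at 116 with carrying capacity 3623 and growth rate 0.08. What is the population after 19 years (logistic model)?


(K - N0)/N0 = (3623 - 116)/116 = 3507/116 = 30.2328
r*t = 0.08 * 19 = 1.52; exp(-1.52) = 0.218712
30.2328 * 0.218712 = 6.61228
1 + 6.61228 = 7.61228
N = 3623 / 7.61228 = 475.942 ≈ 476

476


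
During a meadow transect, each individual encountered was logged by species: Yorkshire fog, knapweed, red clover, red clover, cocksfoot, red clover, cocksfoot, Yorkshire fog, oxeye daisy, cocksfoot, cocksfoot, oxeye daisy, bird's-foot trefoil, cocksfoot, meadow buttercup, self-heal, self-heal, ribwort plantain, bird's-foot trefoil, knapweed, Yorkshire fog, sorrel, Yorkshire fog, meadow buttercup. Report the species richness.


Total individuals logged = 24
Distinct species (count of individuals): Yorkshire fog (4), knapweed (2), red clover (3), cocksfoot (5), oxeye daisy (2), bird's-foot trefoil (2), meadow buttercup (2), self-heal (2), ribwort plantain (1), sorrel (1)
Species richness = number of distinct species = 10

10


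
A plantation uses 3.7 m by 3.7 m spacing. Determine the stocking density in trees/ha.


N = 10000 / 3.7^2 = 10000 / 13.69 = 730.460 ≈ 730 trees/ha

730 trees/ha


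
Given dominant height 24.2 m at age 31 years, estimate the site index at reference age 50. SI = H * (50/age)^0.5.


50/31 = 1.61290
(1.61290)^0.5 = 1.27000
SI = 24.2 * 1.27000 = 30.7340 ≈ 30.7 m

30.7 m


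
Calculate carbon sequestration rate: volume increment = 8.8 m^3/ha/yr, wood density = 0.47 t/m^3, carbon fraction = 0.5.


C = 8.8 * 0.47 * 0.5 = 2.068 ≈ 2.07 t C/ha/yr

2.07 t C/ha/yr


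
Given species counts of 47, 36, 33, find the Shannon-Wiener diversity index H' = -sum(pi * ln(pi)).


Total N = 47 + 36 + 33 = 116
Per-species terms:
  p = 47/116 = 0.405172; ln(p) = -0.903444; p*ln(p) = 0.405172 * (-0.903444) = -0.366050
  p = 36/116 = 0.310345; ln(p) = -1.170071; p*ln(p) = 0.310345 * (-1.170071) = -0.363126
  p = 33/116 = 0.284483; ln(p) = -1.257082; p*ln(p) = 0.284483 * (-1.257082) = -0.357618
sum(p*ln(p)) = (-0.366050) + (-0.363126) + (-0.357618) = -1.086794
H' = -(-1.086794) = 1.086794 ≈ 1.0868

1.0868


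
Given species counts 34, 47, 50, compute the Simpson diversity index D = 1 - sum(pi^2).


Total N = 34 + 47 + 50 = 131
Per-species terms:
  p = 34/131 = 0.259542; p^2 = 0.259542^2 = 0.067362
  p = 47/131 = 0.358779; p^2 = 0.358779^2 = 0.128722
  p = 50/131 = 0.381679; p^2 = 0.381679^2 = 0.145679
sum(p^2) = 0.067362 + 0.128722 + 0.145679 = 0.341763
D = 1 - 0.341763 = 0.658237 ≈ 0.6582

0.6582


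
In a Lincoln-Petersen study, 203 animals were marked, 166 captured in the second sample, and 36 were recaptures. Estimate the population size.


N = M * C / R = 203 * 166 / 36 = 33698 / 36 = 936.06 ≈ 936

936 individuals


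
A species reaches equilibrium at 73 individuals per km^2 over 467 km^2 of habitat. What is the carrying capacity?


K = 73 * 467 = 34091 individuals

34091 individuals


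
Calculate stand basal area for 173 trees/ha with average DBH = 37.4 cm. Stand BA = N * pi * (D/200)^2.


(D/200)^2 = (37.4/200)^2 = 0.187^2 = 0.034969
Individual BA = 3.141593 * 0.034969 = 0.109858 m^2
Stand BA = 173 * 0.109858 = 19.0054 ≈ 19.01 m^2/ha

19.01 m^2/ha


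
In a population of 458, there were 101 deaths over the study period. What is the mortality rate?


Mortality rate = 101 / 458 = 0.220524 ≈ 0.2205

0.2205


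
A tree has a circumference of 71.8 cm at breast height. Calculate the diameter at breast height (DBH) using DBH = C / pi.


DBH = C / pi = 71.8 / 3.141593 = 22.8546 ≈ 22.85 cm

22.85 cm


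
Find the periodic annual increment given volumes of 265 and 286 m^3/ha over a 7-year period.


PAI = (V2 - V1) / period = (286 - 265) / 7 = 21 / 7 = 3.00 m^3/ha/yr

3.00 m^3/ha/yr


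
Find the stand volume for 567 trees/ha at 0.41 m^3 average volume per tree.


V_stand = 567 * 0.41 = 232.47 ≈ 232.5 m^3/ha

232.5 m^3/ha


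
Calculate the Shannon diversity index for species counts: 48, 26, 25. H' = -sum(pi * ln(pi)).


Total N = 48 + 26 + 25 = 99
Per-species terms:
  p = 48/99 = 0.484848; ln(p) = -0.723920; p*ln(p) = 0.484848 * (-0.723920) = -0.350991
  p = 26/99 = 0.262626; ln(p) = -1.337024; p*ln(p) = 0.262626 * (-1.337024) = -0.351137
  p = 25/99 = 0.252525; ln(p) = -1.376245; p*ln(p) = 0.252525 * (-1.376245) = -0.347536
sum(p*ln(p)) = (-0.350991) + (-0.351137) + (-0.347536) = -1.049664
H' = -(-1.049664) = 1.049664 ≈ 1.0497

1.0497


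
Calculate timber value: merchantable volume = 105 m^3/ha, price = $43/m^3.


Value = 105 * 43 = $4515/ha

$4515/ha


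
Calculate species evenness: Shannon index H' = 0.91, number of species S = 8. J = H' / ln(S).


ln(8) = 2.07944
J = H' / ln(S) = 0.91 / 2.07944 = 0.437618 ≈ 0.4376

0.4376


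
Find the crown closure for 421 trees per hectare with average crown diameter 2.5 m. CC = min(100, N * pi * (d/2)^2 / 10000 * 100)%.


(d/2)^2 = (2.5/2)^2 = 1.25^2 = 1.5625
Crown area = 3.141593 * 1.5625 = 4.90874 m^2
N * area / 10000 * 100 = 421 * 4.90874 / 10000 * 100 = 20.6658
CC = min(100, 20.6658) = 20.6658 ≈ 20.7%

20.7%


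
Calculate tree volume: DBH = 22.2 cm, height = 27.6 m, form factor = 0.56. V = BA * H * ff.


(D/200)^2 = (22.2/200)^2 = 0.111^2 = 0.012321
BA = 3.141593 * 0.012321 = 0.0387076 m^2
V = 0.0387076 * 27.6 * 0.56 = 0.598265 ≈ 0.598 m^3

0.598 m^3


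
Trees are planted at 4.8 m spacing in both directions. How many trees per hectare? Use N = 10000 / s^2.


N = 10000 / 4.8^2 = 10000 / 23.04 = 434.028 ≈ 434 trees/ha

434 trees/ha


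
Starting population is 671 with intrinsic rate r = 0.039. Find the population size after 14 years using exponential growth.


r*t = 0.039 * 14 = 0.546
exp(0.546) = 1.72633
N = 671 * 1.72633 = 1158.37 ≈ 1158

1158


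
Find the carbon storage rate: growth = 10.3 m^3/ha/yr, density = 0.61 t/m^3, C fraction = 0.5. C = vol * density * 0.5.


C = 10.3 * 0.61 * 0.5 = 3.1415 ≈ 3.14 t C/ha/yr

3.14 t C/ha/yr


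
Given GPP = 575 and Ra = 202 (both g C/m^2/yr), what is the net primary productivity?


NPP = GPP - Ra = 575 - 202 = 373 g C/m^2/yr

373 g C/m^2/yr


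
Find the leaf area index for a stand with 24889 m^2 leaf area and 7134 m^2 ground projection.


LAI = 24889 / 7134 = 3.4888 ≈ 3.49

3.49


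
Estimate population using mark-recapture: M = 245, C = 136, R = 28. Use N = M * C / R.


N = M * C / R = 245 * 136 / 28 = 33320 / 28 = 1190

1190 individuals


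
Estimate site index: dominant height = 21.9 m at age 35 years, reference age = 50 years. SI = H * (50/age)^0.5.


50/35 = 1.42857
(1.42857)^0.5 = 1.19523
SI = 21.9 * 1.19523 = 26.1755 ≈ 26.2 m

26.2 m


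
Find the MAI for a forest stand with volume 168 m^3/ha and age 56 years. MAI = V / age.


MAI = 168 / 56 = 3.00 m^3/ha/yr

3.00 m^3/ha/yr


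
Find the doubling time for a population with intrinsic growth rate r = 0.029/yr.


td = ln(2) / 0.029 = 0.693147 / 0.029 = 23.9016 ≈ 23.9 years

23.9 years


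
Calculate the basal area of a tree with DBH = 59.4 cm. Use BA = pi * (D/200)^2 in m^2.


D/200 = 59.4/200 = 0.297 m
(D/200)^2 = 0.297^2 = 0.088209
BA = 3.141593 * 0.088209 = 0.277117 ≈ 0.2771 m^2

0.2771 m^2


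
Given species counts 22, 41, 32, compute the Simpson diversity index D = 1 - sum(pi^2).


Total N = 22 + 41 + 32 = 95
Per-species terms:
  p = 22/95 = 0.231579; p^2 = 0.231579^2 = 0.053629
  p = 41/95 = 0.431579; p^2 = 0.431579^2 = 0.186260
  p = 32/95 = 0.336842; p^2 = 0.336842^2 = 0.113463
sum(p^2) = 0.053629 + 0.186260 + 0.113463 = 0.353352
D = 1 - 0.353352 = 0.646648 ≈ 0.6466

0.6466


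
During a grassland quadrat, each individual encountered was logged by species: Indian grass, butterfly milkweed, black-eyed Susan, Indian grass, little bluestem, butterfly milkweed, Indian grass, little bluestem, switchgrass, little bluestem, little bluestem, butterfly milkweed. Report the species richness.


Total individuals logged = 12
Distinct species (count of individuals): Indian grass (3), butterfly milkweed (3), black-eyed Susan (1), little bluestem (4), switchgrass (1)
Species richness = number of distinct species = 5

5


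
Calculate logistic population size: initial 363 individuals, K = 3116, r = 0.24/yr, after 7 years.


(K - N0)/N0 = (3116 - 363)/363 = 2753/363 = 7.58402
r*t = 0.24 * 7 = 1.68; exp(-1.68) = 0.186374
7.58402 * 0.186374 = 1.41346
1 + 1.41346 = 2.41346
N = 3116 / 2.41346 = 1291.09 ≈ 1291

1291


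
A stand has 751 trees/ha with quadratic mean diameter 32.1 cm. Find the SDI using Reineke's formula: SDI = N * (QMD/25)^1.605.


QMD/25 = 32.1/25 = 1.284
(1.284)^1.605 = exp(1.605 * ln(1.284)) = exp(1.605 * 0.249980) = exp(0.401218) = 1.49364
SDI = 751 * 1.49364 = 1121.72 ≈ 1122

1122


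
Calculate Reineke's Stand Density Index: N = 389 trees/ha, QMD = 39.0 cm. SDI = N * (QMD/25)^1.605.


QMD/25 = 39.0/25 = 1.56
(1.56)^1.605 = exp(1.605 * ln(1.56)) = exp(1.605 * 0.444686) = exp(0.713721) = 2.04157
SDI = 389 * 2.04157 = 794.171 ≈ 794

794


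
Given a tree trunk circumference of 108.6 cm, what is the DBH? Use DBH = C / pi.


DBH = C / pi = 108.6 / 3.141593 = 34.5684 ≈ 34.57 cm

34.57 cm


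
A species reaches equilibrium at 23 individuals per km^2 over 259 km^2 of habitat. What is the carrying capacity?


K = 23 * 259 = 5957 individuals

5957 individuals


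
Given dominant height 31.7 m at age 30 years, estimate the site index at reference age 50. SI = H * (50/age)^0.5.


50/30 = 1.66667
(1.66667)^0.5 = 1.29100
SI = 31.7 * 1.29100 = 40.9247 ≈ 40.9 m

40.9 m


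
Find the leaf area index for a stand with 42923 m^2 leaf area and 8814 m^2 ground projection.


LAI = 42923 / 8814 = 4.8699 ≈ 4.87

4.87


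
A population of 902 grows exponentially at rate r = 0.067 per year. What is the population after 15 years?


r*t = 0.067 * 15 = 1.005
exp(1.005) = 2.73191
N = 902 * 2.73191 = 2464.18 ≈ 2464

2464


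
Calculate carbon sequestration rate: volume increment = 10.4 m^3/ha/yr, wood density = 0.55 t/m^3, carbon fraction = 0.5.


C = 10.4 * 0.55 * 0.5 = 2.86 t C/ha/yr

2.86 t C/ha/yr


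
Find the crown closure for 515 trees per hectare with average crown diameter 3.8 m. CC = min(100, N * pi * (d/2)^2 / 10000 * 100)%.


(d/2)^2 = (3.8/2)^2 = 1.9^2 = 3.61
Crown area = 3.141593 * 3.61 = 11.3412 m^2
N * area / 10000 * 100 = 515 * 11.3412 / 10000 * 100 = 58.4072
CC = min(100, 58.4072) = 58.4072 ≈ 58.4%

58.4%


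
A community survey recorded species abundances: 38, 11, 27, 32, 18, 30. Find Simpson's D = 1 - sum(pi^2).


Total N = 38 + 11 + 27 + 32 + 18 + 30 = 156
Per-species terms:
  p = 38/156 = 0.243590; p^2 = 0.243590^2 = 0.059336
  p = 11/156 = 0.070513; p^2 = 0.070513^2 = 0.004972
  p = 27/156 = 0.173077; p^2 = 0.173077^2 = 0.029956
  p = 32/156 = 0.205128; p^2 = 0.205128^2 = 0.042077
  p = 18/156 = 0.115385; p^2 = 0.115385^2 = 0.013314
  p = 30/156 = 0.192308; p^2 = 0.192308^2 = 0.036982
sum(p^2) = 0.059336 + 0.004972 + 0.029956 + 0.042077 + 0.013314 + 0.036982 = 0.186637
D = 1 - 0.186637 = 0.813363 ≈ 0.8134

0.8134


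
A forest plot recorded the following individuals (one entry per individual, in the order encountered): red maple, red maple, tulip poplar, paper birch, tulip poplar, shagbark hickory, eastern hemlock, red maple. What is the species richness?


Total individuals logged = 8
Distinct species (count of individuals): red maple (3), tulip poplar (2), paper birch (1), shagbark hickory (1), eastern hemlock (1)
Species richness = number of distinct species = 5

5


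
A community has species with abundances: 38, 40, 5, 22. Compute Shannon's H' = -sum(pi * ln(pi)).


Total N = 38 + 40 + 5 + 22 = 105
Per-species terms:
  p = 38/105 = 0.361905; ln(p) = -1.016374; p*ln(p) = 0.361905 * (-1.016374) = -0.367831
  p = 40/105 = 0.380952; ln(p) = -0.965082; p*ln(p) = 0.380952 * (-0.965082) = -0.367650
  p = 5/105 = 0.047619; ln(p) = -3.044523; p*ln(p) = 0.047619 * (-3.044523) = -0.144977
  p = 22/105 = 0.209524; ln(p) = -1.562917; p*ln(p) = 0.209524 * (-1.562917) = -0.327469
sum(p*ln(p)) = (-0.367831) + (-0.367650) + (-0.144977) + (-0.327469) = -1.207927
H' = -(-1.207927) = 1.207927 ≈ 1.2079

1.2079


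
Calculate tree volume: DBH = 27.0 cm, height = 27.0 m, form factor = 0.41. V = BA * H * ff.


(D/200)^2 = (27.0/200)^2 = 0.135^2 = 0.018225
BA = 3.141593 * 0.018225 = 0.0572555 m^2
V = 0.0572555 * 27.0 * 0.41 = 0.633818 ≈ 0.634 m^3

0.634 m^3


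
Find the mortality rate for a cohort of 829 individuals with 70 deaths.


Mortality rate = 70 / 829 = 0.084439 ≈ 0.0844

0.0844


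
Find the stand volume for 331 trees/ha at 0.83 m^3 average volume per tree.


V_stand = 331 * 0.83 = 274.73 ≈ 274.7 m^3/ha

274.7 m^3/ha


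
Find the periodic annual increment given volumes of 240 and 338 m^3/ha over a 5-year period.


PAI = (V2 - V1) / period = (338 - 240) / 5 = 98 / 5 = 19.60 m^3/ha/yr

19.60 m^3/ha/yr


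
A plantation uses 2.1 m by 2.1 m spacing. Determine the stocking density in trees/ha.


N = 10000 / 2.1^2 = 10000 / 4.41 = 2267.57 ≈ 2268 trees/ha

2268 trees/ha


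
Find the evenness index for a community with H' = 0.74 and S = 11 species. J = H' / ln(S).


ln(11) = 2.39790
J = H' / ln(S) = 0.74 / 2.39790 = 0.308603 ≈ 0.3086

0.3086


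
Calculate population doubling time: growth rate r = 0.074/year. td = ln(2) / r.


td = ln(2) / 0.074 = 0.693147 / 0.074 = 9.36685 ≈ 9.4 years

9.4 years


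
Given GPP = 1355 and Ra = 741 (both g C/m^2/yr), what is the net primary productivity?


NPP = GPP - Ra = 1355 - 741 = 614 g C/m^2/yr

614 g C/m^2/yr


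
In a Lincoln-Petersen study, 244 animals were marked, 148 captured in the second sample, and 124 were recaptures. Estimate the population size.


N = M * C / R = 244 * 148 / 124 = 36112 / 124 = 291.23 ≈ 291

291 individuals


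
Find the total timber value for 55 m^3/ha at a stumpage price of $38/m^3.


Value = 55 * 38 = $2090/ha

$2090/ha


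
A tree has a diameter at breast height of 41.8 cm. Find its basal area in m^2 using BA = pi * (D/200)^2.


D/200 = 41.8/200 = 0.209 m
(D/200)^2 = 0.209^2 = 0.043681
BA = 3.141593 * 0.043681 = 0.137228 ≈ 0.1372 m^2

0.1372 m^2


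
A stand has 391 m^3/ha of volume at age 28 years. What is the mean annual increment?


MAI = 391 / 28 = 13.9643 ≈ 13.96 m^3/ha/yr

13.96 m^3/ha/yr


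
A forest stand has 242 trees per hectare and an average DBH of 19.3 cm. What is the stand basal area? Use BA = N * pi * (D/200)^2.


(D/200)^2 = (19.3/200)^2 = 0.0965^2 = 0.00931225
Individual BA = 3.141593 * 0.00931225 = 0.0292553 m^2
Stand BA = 242 * 0.0292553 = 7.07978 ≈ 7.08 m^2/ha

7.08 m^2/ha


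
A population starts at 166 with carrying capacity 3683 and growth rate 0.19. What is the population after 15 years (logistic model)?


(K - N0)/N0 = (3683 - 166)/166 = 3517/166 = 21.1867
r*t = 0.19 * 15 = 2.85; exp(-2.85) = 0.0578443
21.1867 * 0.0578443 = 1.22553
1 + 1.22553 = 2.22553
N = 3683 / 2.22553 = 1654.89 ≈ 1655

1655


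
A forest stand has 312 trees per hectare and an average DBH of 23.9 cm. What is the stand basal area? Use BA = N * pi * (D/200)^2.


(D/200)^2 = (23.9/200)^2 = 0.1195^2 = 0.01428025
Individual BA = 3.141593 * 0.01428025 = 0.0448627 m^2
Stand BA = 312 * 0.0448627 = 13.9972 ≈ 14.00 m^2/ha

14.00 m^2/ha


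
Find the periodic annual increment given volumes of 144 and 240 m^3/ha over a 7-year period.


PAI = (V2 - V1) / period = (240 - 144) / 7 = 96 / 7 = 13.7143 ≈ 13.71 m^3/ha/yr

13.71 m^3/ha/yr


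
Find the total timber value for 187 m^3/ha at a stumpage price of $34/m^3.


Value = 187 * 34 = $6358/ha

$6358/ha


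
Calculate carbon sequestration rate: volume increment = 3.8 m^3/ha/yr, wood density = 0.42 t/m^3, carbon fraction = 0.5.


C = 3.8 * 0.42 * 0.5 = 0.798 ≈ 0.80 t C/ha/yr

0.80 t C/ha/yr


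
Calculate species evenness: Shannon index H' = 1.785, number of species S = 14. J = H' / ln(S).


ln(14) = 2.63906
J = H' / ln(S) = 1.785 / 2.63906 = 0.676377 ≈ 0.6764

0.6764


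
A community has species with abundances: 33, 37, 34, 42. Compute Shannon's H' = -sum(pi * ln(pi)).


Total N = 33 + 37 + 34 + 42 = 146
Per-species terms:
  p = 33/146 = 0.226027; ln(p) = -1.487101; p*ln(p) = 0.226027 * (-1.487101) = -0.336125
  p = 37/146 = 0.253425; ln(p) = -1.372687; p*ln(p) = 0.253425 * (-1.372687) = -0.347873
  p = 34/146 = 0.232877; ln(p) = -1.457245; p*ln(p) = 0.232877 * (-1.457245) = -0.339359
  p = 42/146 = 0.287671; ln(p) = -1.245938; p*ln(p) = 0.287671 * (-1.245938) = -0.358420
sum(p*ln(p)) = (-0.336125) + (-0.347873) + (-0.339359) + (-0.358420) = -1.381777
H' = -(-1.381777) = 1.381777 ≈ 1.3818

1.3818


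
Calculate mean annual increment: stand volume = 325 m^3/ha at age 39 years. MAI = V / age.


MAI = 325 / 39 = 8.3333 ≈ 8.33 m^3/ha/yr

8.33 m^3/ha/yr


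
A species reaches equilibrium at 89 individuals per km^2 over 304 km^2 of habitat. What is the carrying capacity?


K = 89 * 304 = 27056 individuals

27056 individuals


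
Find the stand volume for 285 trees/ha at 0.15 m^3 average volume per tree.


V_stand = 285 * 0.15 = 42.75 ≈ 42.8 m^3/ha

42.8 m^3/ha


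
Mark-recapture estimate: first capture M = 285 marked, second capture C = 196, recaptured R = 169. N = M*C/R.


N = M * C / R = 285 * 196 / 169 = 55860 / 169 = 330.53 ≈ 331

331 individuals


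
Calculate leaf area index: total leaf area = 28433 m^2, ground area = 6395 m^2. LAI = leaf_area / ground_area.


LAI = 28433 / 6395 = 4.4461 ≈ 4.45

4.45


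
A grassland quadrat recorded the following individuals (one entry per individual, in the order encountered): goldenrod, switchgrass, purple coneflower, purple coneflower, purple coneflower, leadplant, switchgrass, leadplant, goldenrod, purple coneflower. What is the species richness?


Total individuals logged = 10
Distinct species (count of individuals): goldenrod (2), switchgrass (2), purple coneflower (4), leadplant (2)
Species richness = number of distinct species = 4

4


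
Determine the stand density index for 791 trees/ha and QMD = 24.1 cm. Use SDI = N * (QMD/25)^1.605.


QMD/25 = 24.1/25 = 0.964
(0.964)^1.605 = exp(1.605 * ln(0.964)) = exp(1.605 * (-0.0366640)) = exp(-0.0588457) = 0.942852
SDI = 791 * 0.942852 = 745.796 ≈ 746

746


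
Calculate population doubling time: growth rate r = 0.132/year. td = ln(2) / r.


td = ln(2) / 0.132 = 0.693147 / 0.132 = 5.25111 ≈ 5.3 years

5.3 years


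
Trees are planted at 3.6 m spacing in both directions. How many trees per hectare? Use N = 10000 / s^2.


N = 10000 / 3.6^2 = 10000 / 12.96 = 771.605 ≈ 772 trees/ha

772 trees/ha


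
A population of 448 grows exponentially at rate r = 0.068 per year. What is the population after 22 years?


r*t = 0.068 * 22 = 1.496
exp(1.496) = 4.46380
N = 448 * 4.46380 = 1999.78 ≈ 2000

2000


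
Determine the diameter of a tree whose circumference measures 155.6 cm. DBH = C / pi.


DBH = C / pi = 155.6 / 3.141593 = 49.5290 ≈ 49.53 cm

49.53 cm


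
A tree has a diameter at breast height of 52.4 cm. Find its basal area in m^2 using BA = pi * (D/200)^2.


D/200 = 52.4/200 = 0.262 m
(D/200)^2 = 0.262^2 = 0.068644
BA = 3.141593 * 0.068644 = 0.215652 ≈ 0.2157 m^2

0.2157 m^2


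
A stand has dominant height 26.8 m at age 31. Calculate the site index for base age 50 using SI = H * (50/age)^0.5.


50/31 = 1.61290
(1.61290)^0.5 = 1.27000
SI = 26.8 * 1.27000 = 34.0360 ≈ 34.0 m

34.0 m


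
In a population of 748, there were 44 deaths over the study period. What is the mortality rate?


Mortality rate = 44 / 748 = 0.058824 ≈ 0.0588

0.0588


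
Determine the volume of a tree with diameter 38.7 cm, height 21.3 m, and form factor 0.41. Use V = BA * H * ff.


(D/200)^2 = (38.7/200)^2 = 0.1935^2 = 0.03744225
BA = 3.141593 * 0.03744225 = 0.117628 m^2
V = 0.117628 * 21.3 * 0.41 = 1.02725 ≈ 1.027 m^3

1.027 m^3


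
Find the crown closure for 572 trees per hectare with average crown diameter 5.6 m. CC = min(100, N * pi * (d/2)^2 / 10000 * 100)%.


(d/2)^2 = (5.6/2)^2 = 2.8^2 = 7.84
Crown area = 3.141593 * 7.84 = 24.6301 m^2
N * area / 10000 * 100 = 572 * 24.6301 / 10000 * 100 = 140.884
CC = min(100, 140.884) = 100%

100%


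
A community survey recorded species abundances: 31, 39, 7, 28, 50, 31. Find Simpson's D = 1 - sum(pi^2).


Total N = 31 + 39 + 7 + 28 + 50 + 31 = 186
Per-species terms:
  p = 31/186 = 0.166667; p^2 = 0.166667^2 = 0.027778
  p = 39/186 = 0.209677; p^2 = 0.209677^2 = 0.043964
  p = 7/186 = 0.037634; p^2 = 0.037634^2 = 0.001416
  p = 28/186 = 0.150538; p^2 = 0.150538^2 = 0.022662
  p = 50/186 = 0.268817; p^2 = 0.268817^2 = 0.072263
  p = 31/186 = 0.166667; p^2 = 0.166667^2 = 0.027778
sum(p^2) = 0.027778 + 0.043964 + 0.001416 + 0.022662 + 0.072263 + 0.027778 = 0.195861
D = 1 - 0.195861 = 0.804139 ≈ 0.8041

0.8041


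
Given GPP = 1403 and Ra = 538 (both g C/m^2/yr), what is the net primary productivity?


NPP = GPP - Ra = 1403 - 538 = 865 g C/m^2/yr

865 g C/m^2/yr


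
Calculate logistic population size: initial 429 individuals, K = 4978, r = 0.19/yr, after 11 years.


(K - N0)/N0 = (4978 - 429)/429 = 4549/429 = 10.6037
r*t = 0.19 * 11 = 2.09; exp(-2.09) = 0.123687
10.6037 * 0.123687 = 1.31154
1 + 1.31154 = 2.31154
N = 4978 / 2.31154 = 2153.54 ≈ 2154

2154


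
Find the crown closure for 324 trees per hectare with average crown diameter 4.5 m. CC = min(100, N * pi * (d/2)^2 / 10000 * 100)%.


(d/2)^2 = (4.5/2)^2 = 2.25^2 = 5.0625
Crown area = 3.141593 * 5.0625 = 15.9043 m^2
N * area / 10000 * 100 = 324 * 15.9043 / 10000 * 100 = 51.5299
CC = min(100, 51.5299) = 51.5299 ≈ 51.5%

51.5%


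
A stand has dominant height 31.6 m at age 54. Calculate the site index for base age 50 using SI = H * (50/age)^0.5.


50/54 = 0.925926
(0.925926)^0.5 = 0.962250
SI = 31.6 * 0.962250 = 30.4071 ≈ 30.4 m

30.4 m


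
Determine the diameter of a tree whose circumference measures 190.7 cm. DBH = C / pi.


DBH = C / pi = 190.7 / 3.141593 = 60.7017 ≈ 60.70 cm

60.70 cm


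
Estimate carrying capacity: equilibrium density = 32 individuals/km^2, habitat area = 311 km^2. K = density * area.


K = 32 * 311 = 9952 individuals

9952 individuals


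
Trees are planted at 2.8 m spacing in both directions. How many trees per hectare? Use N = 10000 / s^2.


N = 10000 / 2.8^2 = 10000 / 7.84 = 1275.51 ≈ 1276 trees/ha

1276 trees/ha


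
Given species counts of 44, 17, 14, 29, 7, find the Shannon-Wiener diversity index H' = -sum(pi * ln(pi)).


Total N = 44 + 17 + 14 + 29 + 7 = 111
Per-species terms:
  p = 44/111 = 0.396396; ln(p) = -0.925342; p*ln(p) = 0.396396 * (-0.925342) = -0.366802
  p = 17/111 = 0.153153; ln(p) = -1.876318; p*ln(p) = 0.153153 * (-1.876318) = -0.287364
  p = 14/111 = 0.126126; ln(p) = -2.070474; p*ln(p) = 0.126126 * (-2.070474) = -0.261141
  p = 29/111 = 0.261261; ln(p) = -1.342235; p*ln(p) = 0.261261 * (-1.342235) = -0.350674
  p = 7/111 = 0.063063; ln(p) = -2.763621; p*ln(p) = 0.063063 * (-2.763621) = -0.174282
sum(p*ln(p)) = (-0.366802) + (-0.287364) + (-0.261141) + (-0.350674) + (-0.174282) = -1.440263
H' = -(-1.440263) = 1.440263 ≈ 1.4403

1.4403


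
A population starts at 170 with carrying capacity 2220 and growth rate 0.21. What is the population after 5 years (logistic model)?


(K - N0)/N0 = (2220 - 170)/170 = 2050/170 = 12.0588
r*t = 0.21 * 5 = 1.05; exp(-1.05) = 0.349938
12.0588 * 0.349938 = 4.21983
1 + 4.21983 = 5.21983
N = 2220 / 5.21983 = 425.301 ≈ 425

425


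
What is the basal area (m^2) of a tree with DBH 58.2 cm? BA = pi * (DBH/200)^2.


D/200 = 58.2/200 = 0.291 m
(D/200)^2 = 0.291^2 = 0.084681
BA = 3.141593 * 0.084681 = 0.266033 ≈ 0.2660 m^2

0.2660 m^2


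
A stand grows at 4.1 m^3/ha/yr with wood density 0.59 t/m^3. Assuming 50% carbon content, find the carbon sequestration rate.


C = 4.1 * 0.59 * 0.5 = 1.2095 ≈ 1.21 t C/ha/yr

1.21 t C/ha/yr


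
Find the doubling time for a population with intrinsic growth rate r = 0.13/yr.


td = ln(2) / 0.13 = 0.693147 / 0.13 = 5.33190 ≈ 5.3 years

5.3 years


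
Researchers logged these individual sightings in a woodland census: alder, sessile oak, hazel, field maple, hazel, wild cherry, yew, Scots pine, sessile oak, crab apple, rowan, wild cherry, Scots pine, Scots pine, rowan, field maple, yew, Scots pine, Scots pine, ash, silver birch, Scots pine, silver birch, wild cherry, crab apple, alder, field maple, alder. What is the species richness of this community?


Total individuals logged = 28
Distinct species (count of individuals): alder (3), sessile oak (2), hazel (2), field maple (3), wild cherry (3), yew (2), Scots pine (6), crab apple (2), rowan (2), ash (1), silver birch (2)
Species richness = number of distinct species = 11

11


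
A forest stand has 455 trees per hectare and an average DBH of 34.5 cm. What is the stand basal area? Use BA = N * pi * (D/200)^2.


(D/200)^2 = (34.5/200)^2 = 0.1725^2 = 0.02975625
Individual BA = 3.141593 * 0.02975625 = 0.0934820 m^2
Stand BA = 455 * 0.0934820 = 42.5343 ≈ 42.53 m^2/ha

42.53 m^2/ha


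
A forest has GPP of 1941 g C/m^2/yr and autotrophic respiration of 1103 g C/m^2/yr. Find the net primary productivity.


NPP = GPP - Ra = 1941 - 1103 = 838 g C/m^2/yr

838 g C/m^2/yr


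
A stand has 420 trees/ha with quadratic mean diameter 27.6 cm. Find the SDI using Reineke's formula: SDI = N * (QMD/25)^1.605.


QMD/25 = 27.6/25 = 1.104
(1.104)^1.605 = exp(1.605 * ln(1.104)) = exp(1.605 * 0.0989399) = exp(0.158799) = 1.17210
SDI = 420 * 1.17210 = 492.282 ≈ 492

492


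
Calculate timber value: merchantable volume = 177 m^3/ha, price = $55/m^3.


Value = 177 * 55 = $9735/ha

$9735/ha


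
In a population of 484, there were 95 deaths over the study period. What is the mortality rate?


Mortality rate = 95 / 484 = 0.196281 ≈ 0.1963

0.1963


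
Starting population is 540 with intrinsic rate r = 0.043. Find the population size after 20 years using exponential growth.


r*t = 0.043 * 20 = 0.86
exp(0.86) = 2.36316
N = 540 * 2.36316 = 1276.11 ≈ 1276

1276


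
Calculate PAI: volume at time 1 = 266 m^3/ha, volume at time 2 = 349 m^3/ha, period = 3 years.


PAI = (V2 - V1) / period = (349 - 266) / 3 = 83 / 3 = 27.6667 ≈ 27.67 m^3/ha/yr

27.67 m^3/ha/yr


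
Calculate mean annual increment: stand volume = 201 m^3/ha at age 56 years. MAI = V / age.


MAI = 201 / 56 = 3.5893 ≈ 3.59 m^3/ha/yr

3.59 m^3/ha/yr


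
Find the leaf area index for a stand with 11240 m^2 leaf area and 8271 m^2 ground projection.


LAI = 11240 / 8271 = 1.3590 ≈ 1.36

1.36


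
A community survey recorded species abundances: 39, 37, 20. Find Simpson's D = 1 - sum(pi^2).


Total N = 39 + 37 + 20 = 96
Per-species terms:
  p = 39/96 = 0.406250; p^2 = 0.406250^2 = 0.165039
  p = 37/96 = 0.385417; p^2 = 0.385417^2 = 0.148546
  p = 20/96 = 0.208333; p^2 = 0.208333^2 = 0.043403
sum(p^2) = 0.165039 + 0.148546 + 0.043403 = 0.356988
D = 1 - 0.356988 = 0.643012 ≈ 0.6430

0.6430


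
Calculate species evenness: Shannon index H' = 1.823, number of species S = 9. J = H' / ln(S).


ln(9) = 2.19722
J = H' / ln(S) = 1.823 / 2.19722 = 0.829685 ≈ 0.8297

0.8297


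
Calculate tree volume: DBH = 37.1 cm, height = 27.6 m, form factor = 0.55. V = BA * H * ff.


(D/200)^2 = (37.1/200)^2 = 0.1855^2 = 0.03441025
BA = 3.141593 * 0.03441025 = 0.108103 m^2
V = 0.108103 * 27.6 * 0.55 = 1.64100 ≈ 1.641 m^3

1.641 m^3


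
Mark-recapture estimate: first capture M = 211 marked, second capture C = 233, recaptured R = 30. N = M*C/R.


N = M * C / R = 211 * 233 / 30 = 49163 / 30 = 1638.77 ≈ 1639

1639 individuals


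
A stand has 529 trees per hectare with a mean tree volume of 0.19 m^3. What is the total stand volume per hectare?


V_stand = 529 * 0.19 = 100.51 ≈ 100.5 m^3/ha

100.5 m^3/ha


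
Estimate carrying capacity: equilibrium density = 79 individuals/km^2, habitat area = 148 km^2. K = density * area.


K = 79 * 148 = 11692 individuals

11692 individuals


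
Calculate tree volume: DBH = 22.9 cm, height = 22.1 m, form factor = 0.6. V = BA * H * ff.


(D/200)^2 = (22.9/200)^2 = 0.1145^2 = 0.01311025
BA = 3.141593 * 0.01311025 = 0.0411871 m^2
V = 0.0411871 * 22.1 * 0.6 = 0.546141 ≈ 0.546 m^3

0.546 m^3


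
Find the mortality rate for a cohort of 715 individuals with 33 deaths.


Mortality rate = 33 / 715 = 0.046154 ≈ 0.0462

0.0462


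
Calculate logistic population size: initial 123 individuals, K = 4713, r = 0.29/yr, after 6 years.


(K - N0)/N0 = (4713 - 123)/123 = 4590/123 = 37.3171
r*t = 0.29 * 6 = 1.74; exp(-1.74) = 0.175520
37.3171 * 0.175520 = 6.54990
1 + 6.54990 = 7.54990
N = 4713 / 7.54990 = 624.247 ≈ 624

624


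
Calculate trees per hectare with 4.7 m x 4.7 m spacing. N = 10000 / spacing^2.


N = 10000 / 4.7^2 = 10000 / 22.09 = 452.694 ≈ 453 trees/ha

453 trees/ha


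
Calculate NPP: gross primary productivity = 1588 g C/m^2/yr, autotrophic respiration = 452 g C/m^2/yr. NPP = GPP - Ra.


NPP = GPP - Ra = 1588 - 452 = 1136 g C/m^2/yr

1136 g C/m^2/yr


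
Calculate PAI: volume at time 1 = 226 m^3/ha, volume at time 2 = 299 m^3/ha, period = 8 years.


PAI = (V2 - V1) / period = (299 - 226) / 8 = 73 / 8 = 9.1250 ≈ 9.13 m^3/ha/yr

9.13 m^3/ha/yr


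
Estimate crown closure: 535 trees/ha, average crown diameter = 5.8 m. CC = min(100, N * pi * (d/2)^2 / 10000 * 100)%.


(d/2)^2 = (5.8/2)^2 = 2.9^2 = 8.41
Crown area = 3.141593 * 8.41 = 26.4208 m^2
N * area / 10000 * 100 = 535 * 26.4208 / 10000 * 100 = 141.351
CC = min(100, 141.351) = 100%

100%


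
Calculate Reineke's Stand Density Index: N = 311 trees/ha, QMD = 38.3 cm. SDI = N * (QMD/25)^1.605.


QMD/25 = 38.3/25 = 1.532
(1.532)^1.605 = exp(1.605 * ln(1.532)) = exp(1.605 * 0.426574) = exp(0.684651) = 1.98308
SDI = 311 * 1.98308 = 616.738 ≈ 617

617


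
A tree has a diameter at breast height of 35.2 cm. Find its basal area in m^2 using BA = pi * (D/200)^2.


D/200 = 35.2/200 = 0.176 m
(D/200)^2 = 0.176^2 = 0.030976
BA = 3.141593 * 0.030976 = 0.0973140 ≈ 0.0973 m^2

0.0973 m^2


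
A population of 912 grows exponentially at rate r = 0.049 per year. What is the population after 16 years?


r*t = 0.049 * 16 = 0.784
exp(0.784) = 2.19022
N = 912 * 2.19022 = 1997.48 ≈ 1997

1997


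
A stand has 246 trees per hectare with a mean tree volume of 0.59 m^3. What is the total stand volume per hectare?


V_stand = 246 * 0.59 = 145.14 ≈ 145.1 m^3/ha

145.1 m^3/ha


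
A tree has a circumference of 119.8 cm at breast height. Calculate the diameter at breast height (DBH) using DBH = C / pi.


DBH = C / pi = 119.8 / 3.141593 = 38.1335 ≈ 38.13 cm

38.13 cm


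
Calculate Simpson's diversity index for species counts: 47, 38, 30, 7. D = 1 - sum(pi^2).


Total N = 47 + 38 + 30 + 7 = 122
Per-species terms:
  p = 47/122 = 0.385246; p^2 = 0.385246^2 = 0.148414
  p = 38/122 = 0.311475; p^2 = 0.311475^2 = 0.097017
  p = 30/122 = 0.245902; p^2 = 0.245902^2 = 0.060468
  p = 7/122 = 0.057377; p^2 = 0.057377^2 = 0.003292
sum(p^2) = 0.148414 + 0.097017 + 0.060468 + 0.003292 = 0.309191
D = 1 - 0.309191 = 0.690809 ≈ 0.6908

0.6908


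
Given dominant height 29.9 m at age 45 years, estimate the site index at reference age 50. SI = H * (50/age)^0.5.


50/45 = 1.11111
(1.11111)^0.5 = 1.05409
SI = 29.9 * 1.05409 = 31.5173 ≈ 31.5 m

31.5 m


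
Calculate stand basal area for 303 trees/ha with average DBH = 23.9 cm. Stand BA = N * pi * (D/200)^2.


(D/200)^2 = (23.9/200)^2 = 0.1195^2 = 0.01428025
Individual BA = 3.141593 * 0.01428025 = 0.0448627 m^2
Stand BA = 303 * 0.0448627 = 13.5934 ≈ 13.59 m^2/ha

13.59 m^2/ha


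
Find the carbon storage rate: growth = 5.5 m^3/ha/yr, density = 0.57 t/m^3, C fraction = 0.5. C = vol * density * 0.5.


C = 5.5 * 0.57 * 0.5 = 1.5675 ≈ 1.57 t C/ha/yr

1.57 t C/ha/yr


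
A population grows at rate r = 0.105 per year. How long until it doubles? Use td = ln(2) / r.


td = ln(2) / 0.105 = 0.693147 / 0.105 = 6.60140 ≈ 6.6 years

6.6 years


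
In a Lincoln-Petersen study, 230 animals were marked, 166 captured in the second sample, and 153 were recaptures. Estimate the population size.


N = M * C / R = 230 * 166 / 153 = 38180 / 153 = 249.54 ≈ 250

250 individuals


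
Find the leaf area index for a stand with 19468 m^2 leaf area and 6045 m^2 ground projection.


LAI = 19468 / 6045 = 3.2205 ≈ 3.22

3.22


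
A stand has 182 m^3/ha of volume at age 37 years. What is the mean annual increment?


MAI = 182 / 37 = 4.9189 ≈ 4.92 m^3/ha/yr

4.92 m^3/ha/yr


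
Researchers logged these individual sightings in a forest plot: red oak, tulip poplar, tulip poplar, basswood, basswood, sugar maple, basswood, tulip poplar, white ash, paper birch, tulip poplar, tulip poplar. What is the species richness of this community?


Total individuals logged = 12
Distinct species (count of individuals): red oak (1), tulip poplar (5), basswood (3), sugar maple (1), white ash (1), paper birch (1)
Species richness = number of distinct species = 6

6


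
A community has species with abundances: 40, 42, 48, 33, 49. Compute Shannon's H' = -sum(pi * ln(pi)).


Total N = 40 + 42 + 48 + 33 + 49 = 212
Per-species terms:
  p = 40/212 = 0.188679; ln(p) = -1.667708; p*ln(p) = 0.188679 * (-1.667708) = -0.314661
  p = 42/212 = 0.198113; ln(p) = -1.618918; p*ln(p) = 0.198113 * (-1.618918) = -0.320729
  p = 48/212 = 0.226415; ln(p) = -1.485386; p*ln(p) = 0.226415 * (-1.485386) = -0.336314
  p = 33/212 = 0.155660; ln(p) = -1.860081; p*ln(p) = 0.155660 * (-1.860081) = -0.289540
  p = 49/212 = 0.231132; ln(p) = -1.464766; p*ln(p) = 0.231132 * (-1.464766) = -0.338554
sum(p*ln(p)) = (-0.314661) + (-0.320729) + (-0.336314) + (-0.289540) + (-0.338554) = -1.599798
H' = -(-1.599798) = 1.599798 ≈ 1.5998

1.5998


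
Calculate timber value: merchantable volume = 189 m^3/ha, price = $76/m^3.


Value = 189 * 76 = $14364/ha

$14364/ha


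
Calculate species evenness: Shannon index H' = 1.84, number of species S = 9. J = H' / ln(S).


ln(9) = 2.19722
J = H' / ln(S) = 1.84 / 2.19722 = 0.837422 ≈ 0.8374

0.8374


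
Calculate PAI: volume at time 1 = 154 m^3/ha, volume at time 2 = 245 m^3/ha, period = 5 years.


PAI = (V2 - V1) / period = (245 - 154) / 5 = 91 / 5 = 18.20 m^3/ha/yr

18.20 m^3/ha/yr


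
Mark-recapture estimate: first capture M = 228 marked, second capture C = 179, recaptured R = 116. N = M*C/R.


N = M * C / R = 228 * 179 / 116 = 40812 / 116 = 351.83 ≈ 352

352 individuals


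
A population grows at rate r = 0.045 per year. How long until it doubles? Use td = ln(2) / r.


td = ln(2) / 0.045 = 0.693147 / 0.045 = 15.4033 ≈ 15.4 years

15.4 years


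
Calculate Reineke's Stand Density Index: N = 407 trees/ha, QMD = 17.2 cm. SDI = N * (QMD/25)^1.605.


QMD/25 = 17.2/25 = 0.688
(0.688)^1.605 = exp(1.605 * ln(0.688)) = exp(1.605 * (-0.373966)) = exp(-0.600215) = 0.548694
SDI = 407 * 0.548694 = 223.318 ≈ 223

223


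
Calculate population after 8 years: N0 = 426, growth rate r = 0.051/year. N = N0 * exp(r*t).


r*t = 0.051 * 8 = 0.408
exp(0.408) = 1.50381
N = 426 * 1.50381 = 640.623 ≈ 641

641


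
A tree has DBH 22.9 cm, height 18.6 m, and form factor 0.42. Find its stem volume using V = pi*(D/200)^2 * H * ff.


(D/200)^2 = (22.9/200)^2 = 0.1145^2 = 0.01311025
BA = 3.141593 * 0.01311025 = 0.0411871 m^2
V = 0.0411871 * 18.6 * 0.42 = 0.321754 ≈ 0.322 m^3

0.322 m^3


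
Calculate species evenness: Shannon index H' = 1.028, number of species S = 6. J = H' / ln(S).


ln(6) = 1.79176
J = H' / ln(S) = 1.028 / 1.79176 = 0.573738 ≈ 0.5737

0.5737


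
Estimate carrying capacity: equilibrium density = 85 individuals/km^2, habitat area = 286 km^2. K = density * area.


K = 85 * 286 = 24310 individuals

24310 individuals


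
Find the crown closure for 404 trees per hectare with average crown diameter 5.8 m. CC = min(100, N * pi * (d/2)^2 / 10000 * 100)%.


(d/2)^2 = (5.8/2)^2 = 2.9^2 = 8.41
Crown area = 3.141593 * 8.41 = 26.4208 m^2
N * area / 10000 * 100 = 404 * 26.4208 / 10000 * 100 = 106.740
CC = min(100, 106.740) = 100%

100%


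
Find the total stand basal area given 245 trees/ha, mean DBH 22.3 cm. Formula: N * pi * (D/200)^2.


(D/200)^2 = (22.3/200)^2 = 0.1115^2 = 0.01243225
Individual BA = 3.141593 * 0.01243225 = 0.0390571 m^2
Stand BA = 245 * 0.0390571 = 9.56899 ≈ 9.57 m^2/ha

9.57 m^2/ha


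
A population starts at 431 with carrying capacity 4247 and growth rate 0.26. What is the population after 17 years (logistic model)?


(K - N0)/N0 = (4247 - 431)/431 = 3816/431 = 8.85383
r*t = 0.26 * 17 = 4.42; exp(-4.42) = 0.0120342
8.85383 * 0.0120342 = 0.106549
1 + 0.106549 = 1.10655
N = 4247 / 1.10655 = 3838.06 ≈ 3838

3838


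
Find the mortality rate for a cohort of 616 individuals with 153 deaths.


Mortality rate = 153 / 616 = 0.248377 ≈ 0.2484

0.2484


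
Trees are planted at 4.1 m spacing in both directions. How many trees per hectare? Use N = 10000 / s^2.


N = 10000 / 4.1^2 = 10000 / 16.81 = 594.884 ≈ 595 trees/ha

595 trees/ha


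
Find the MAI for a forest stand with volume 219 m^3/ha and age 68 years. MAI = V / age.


MAI = 219 / 68 = 3.2206 ≈ 3.22 m^3/ha/yr

3.22 m^3/ha/yr


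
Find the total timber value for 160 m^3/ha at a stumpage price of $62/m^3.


Value = 160 * 62 = $9920/ha

$9920/ha


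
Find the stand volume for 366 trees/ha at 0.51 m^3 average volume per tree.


V_stand = 366 * 0.51 = 186.66 ≈ 186.7 m^3/ha

186.7 m^3/ha


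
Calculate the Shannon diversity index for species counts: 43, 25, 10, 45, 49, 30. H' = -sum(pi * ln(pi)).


Total N = 43 + 25 + 10 + 45 + 49 + 30 = 202
Per-species terms:
  p = 43/202 = 0.212871; ln(p) = -1.547069; p*ln(p) = 0.212871 * (-1.547069) = -0.329326
  p = 25/202 = 0.123762; ln(p) = -2.089395; p*ln(p) = 0.123762 * (-2.089395) = -0.258588
  p = 10/202 = 0.049505; ln(p) = -3.005682; p*ln(p) = 0.049505 * (-3.005682) = -0.148796
  p = 45/202 = 0.222772; ln(p) = -1.501606; p*ln(p) = 0.222772 * (-1.501606) = -0.334516
  p = 49/202 = 0.242574; ln(p) = -1.416448; p*ln(p) = 0.242574 * (-1.416448) = -0.343593
  p = 30/202 = 0.148515; ln(p) = -1.907069; p*ln(p) = 0.148515 * (-1.907069) = -0.283228
sum(p*ln(p)) = (-0.329326) + (-0.258588) + (-0.148796) + (-0.334516) + (-0.343593) + (-0.283228) = -1.698047
H' = -(-1.698047) = 1.698047 ≈ 1.6980

1.6980
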